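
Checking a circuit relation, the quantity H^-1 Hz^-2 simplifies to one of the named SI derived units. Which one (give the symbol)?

H = Wb/A (inductance = flux per current),
    = kg·m²·s⁻²·A⁻².
So H⁻¹ = kg⁻¹·m⁻²·s²·A².
Hz = 1/s = s⁻¹ (frequency is cycles per second).
So Hz⁻² = s².
Combining: H⁻¹·Hz⁻² = (kg⁻¹·m⁻²·s²·A²) · s² = kg⁻¹·m⁻²·s⁴·A².
kg⁻¹·m⁻²·s⁴·A² is the base-SI form of the farad.

F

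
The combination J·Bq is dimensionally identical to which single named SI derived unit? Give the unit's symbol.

W

J = N·m (work = force × distance),
    = kg·m²·s⁻².
Bq = 1/s = s⁻¹ (activity is decays per second).
Combining: J·Bq = (kg·m²·s⁻²) · s⁻¹ = kg·m²·s⁻³.
kg·m²·s⁻³ is the base-SI form of the watt.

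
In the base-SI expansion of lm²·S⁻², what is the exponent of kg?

2

lm = cd.
So lm² = cd².
S = kg⁻¹·m⁻²·s³·A².
So S⁻² = kg²·m⁴·s⁻⁶·A⁻⁴.
Combining: lm²·S⁻² = cd² · (kg²·m⁴·s⁻⁶·A⁻⁴) = kg²·m⁴·s⁻⁶·A⁻⁴·cd².
The exponent of kg is 2.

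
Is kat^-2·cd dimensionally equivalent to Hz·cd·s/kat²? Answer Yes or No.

Yes

Left side:
  kat = mol/s = s⁻¹·mol (catalytic activity).
  So kat⁻² = s²·mol⁻².
  Combining: kat⁻²·cd = (s²·mol⁻²) · cd = s²·mol⁻²·cd.
Right side:
  Hz = 1/s = s⁻¹ (frequency is cycles per second).
  kat = mol/s = s⁻¹·mol (catalytic activity).
  So kat⁻² = s²·mol⁻².
  Combining: Hz·kat⁻²·cd·s = s⁻¹ · (s²·mol⁻²) · cd · s = s²·mol⁻²·cd.
Both reduce to s²·mol⁻²·cd.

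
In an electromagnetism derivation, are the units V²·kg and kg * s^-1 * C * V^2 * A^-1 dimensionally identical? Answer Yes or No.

Left side:
  V = kg·m²·s⁻³·A⁻¹.
  So V² = kg²·m⁴·s⁻⁶·A⁻².
  Combining: V²·kg = (kg²·m⁴·s⁻⁶·A⁻²) · kg = kg³·m⁴·s⁻⁶·A⁻².
Right side:
  C = s·A.
  V = kg·m²·s⁻³·A⁻¹.
  So V² = kg²·m⁴·s⁻⁶·A⁻².
  Combining: kg·s⁻¹·C·V²·A⁻¹ = kg · s⁻¹ · (s·A) · (kg²·m⁴·s⁻⁶·A⁻²) · A⁻¹ = kg³·m⁴·s⁻⁶·A⁻².
Both reduce to kg³·m⁴·s⁻⁶·A⁻².

Yes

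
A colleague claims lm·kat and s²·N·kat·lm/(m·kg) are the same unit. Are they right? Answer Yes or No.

Yes

Left side:
  lm = cd.
  kat = s⁻¹·mol.
  Combining: lm·kat = cd · (s⁻¹·mol) = s⁻¹·mol·cd.
Right side:
  N = kg·m/s² = kg·m·s⁻² (force = mass × acceleration).
  kat = mol/s = s⁻¹·mol (catalytic activity).
  lm = cd·sr = cd (luminous flux; sr is dimensionless).
  Combining: s²·m⁻¹·N·kat·lm·kg⁻¹ = s² · m⁻¹ · (kg·m·s⁻²) · (s⁻¹·mol) · cd · kg⁻¹ = s⁻¹·mol·cd.
Both reduce to s⁻¹·mol·cd.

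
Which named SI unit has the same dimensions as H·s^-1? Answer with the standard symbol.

Ω

H = Wb/A (inductance = flux per current),
    = kg·m²·s⁻²·A⁻².
Combining: H·s⁻¹ = (kg·m²·s⁻²·A⁻²) · s⁻¹ = kg·m²·s⁻³·A⁻².
kg·m²·s⁻³·A⁻² is the base-SI form of the ohm.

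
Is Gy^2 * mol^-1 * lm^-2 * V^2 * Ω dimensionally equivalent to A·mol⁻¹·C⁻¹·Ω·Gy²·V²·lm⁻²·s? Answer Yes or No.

Left side:
  Gy = J/kg (absorbed dose = energy per mass),
      = m²·s⁻².
  So Gy² = m⁴·s⁻⁴.
  lm = cd·sr = cd (luminous flux; sr is dimensionless).
  So lm⁻² = cd⁻².
  V = W/A (potential = power per current),
      = kg·m²·s⁻³·A⁻¹.
  So V² = kg²·m⁴·s⁻⁶·A⁻².
  Ω = V/A (resistance = voltage per current),
      = kg·m²·s⁻³·A⁻².
  Combining: Gy²·mol⁻¹·lm⁻²·V²·Ω = (m⁴·s⁻⁴) · mol⁻¹ · cd⁻² · (kg²·m⁴·s⁻⁶·A⁻²) · (kg·m²·s⁻³·A⁻²) = kg³·m¹⁰·s⁻¹³·A⁻⁴·mol⁻¹·cd⁻².
Right side:
  C = s·A.
  So C⁻¹ = s⁻¹·A⁻¹.
  Ω = kg·m²·s⁻³·A⁻².
  Gy = m²·s⁻².
  So Gy² = m⁴·s⁻⁴.
  V = kg·m²·s⁻³·A⁻¹.
  So V² = kg²·m⁴·s⁻⁶·A⁻².
  lm = cd.
  So lm⁻² = cd⁻².
  Combining: A·mol⁻¹·C⁻¹·Ω·Gy²·V²·lm⁻²·s = A · mol⁻¹ · (s⁻¹·A⁻¹) · (kg·m²·s⁻³·A⁻²) · (m⁴·s⁻⁴) · (kg²·m⁴·s⁻⁶·A⁻²) · cd⁻² · s = kg³·m¹⁰·s⁻¹³·A⁻⁴·mol⁻¹·cd⁻².
Both reduce to kg³·m¹⁰·s⁻¹³·A⁻⁴·mol⁻¹·cd⁻².

Yes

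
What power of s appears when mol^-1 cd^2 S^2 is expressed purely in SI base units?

6

S = kg⁻¹·m⁻²·s³·A².
So S² = kg⁻²·m⁻⁴·s⁶·A⁴.
Combining: mol⁻¹·cd²·S² = mol⁻¹ · cd² · (kg⁻²·m⁻⁴·s⁶·A⁴) = kg⁻²·m⁻⁴·s⁶·A⁴·mol⁻¹·cd².
The exponent of s is 6.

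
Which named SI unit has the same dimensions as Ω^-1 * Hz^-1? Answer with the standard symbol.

F

Ω = kg·m²·s⁻³·A⁻².
So Ω⁻¹ = kg⁻¹·m⁻²·s³·A².
Hz = s⁻¹.
So Hz⁻¹ = s.
Combining: Ω⁻¹·Hz⁻¹ = (kg⁻¹·m⁻²·s³·A²) · s = kg⁻¹·m⁻²·s⁴·A².
kg⁻¹·m⁻²·s⁴·A² is the base-SI form of the farad.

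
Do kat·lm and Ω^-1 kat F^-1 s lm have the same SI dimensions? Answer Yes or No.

Left side:
  kat = s⁻¹·mol.
  lm = cd.
  Combining: kat·lm = (s⁻¹·mol) · cd = s⁻¹·mol·cd.
Right side:
  Ω = kg·m²·s⁻³·A⁻².
  So Ω⁻¹ = kg⁻¹·m⁻²·s³·A².
  kat = s⁻¹·mol.
  F = kg⁻¹·m⁻²·s⁴·A².
  So F⁻¹ = kg·m²·s⁻⁴·A⁻².
  lm = cd.
  Combining: Ω⁻¹·kat·F⁻¹·s·lm = (kg⁻¹·m⁻²·s³·A²) · (s⁻¹·mol) · (kg·m²·s⁻⁴·A⁻²) · s · cd = s⁻¹·mol·cd.
Both reduce to s⁻¹·mol·cd.

Yes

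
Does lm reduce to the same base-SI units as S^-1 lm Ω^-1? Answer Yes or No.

Yes

Left side:
  lm = cd·sr = cd (luminous flux; sr is dimensionless).
Right side:
  S = 1/Ω (conductance is reciprocal resistance),
      = kg⁻¹·m⁻²·s³·A².
  So S⁻¹ = kg·m²·s⁻³·A⁻².
  lm = cd·sr = cd (luminous flux; sr is dimensionless).
  Ω = V/A (resistance = voltage per current),
      = kg·m²·s⁻³·A⁻².
  So Ω⁻¹ = kg⁻¹·m⁻²·s³·A².
  Combining: S⁻¹·lm·Ω⁻¹ = (kg·m²·s⁻³·A⁻²) · cd · (kg⁻¹·m⁻²·s³·A²) = cd.
Both reduce to cd.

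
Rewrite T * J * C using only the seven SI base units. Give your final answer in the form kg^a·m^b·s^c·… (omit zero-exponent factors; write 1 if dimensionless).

kg²·m²·s⁻³

T = kg·s⁻²·A⁻¹.
J = kg·m²·s⁻².
C = s·A.
Combining: T·J·C = (kg·s⁻²·A⁻¹) · (kg·m²·s⁻²) · (s·A) = kg²·m²·s⁻³.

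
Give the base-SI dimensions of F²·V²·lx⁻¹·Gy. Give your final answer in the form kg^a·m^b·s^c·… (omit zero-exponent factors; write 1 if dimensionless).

m⁴·A²·cd⁻¹

F = kg⁻¹·m⁻²·s⁴·A².
So F² = kg⁻²·m⁻⁴·s⁸·A⁴.
V = kg·m²·s⁻³·A⁻¹.
So V² = kg²·m⁴·s⁻⁶·A⁻².
lx = m⁻²·cd.
So lx⁻¹ = m²·cd⁻¹.
Gy = m²·s⁻².
Combining: F²·V²·lx⁻¹·Gy = (kg⁻²·m⁻⁴·s⁸·A⁴) · (kg²·m⁴·s⁻⁶·A⁻²) · (m²·cd⁻¹) · (m²·s⁻²) = m⁴·A²·cd⁻¹.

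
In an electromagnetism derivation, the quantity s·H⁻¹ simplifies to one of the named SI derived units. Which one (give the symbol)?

H = Wb/A (inductance = flux per current),
    = kg·m²·s⁻²·A⁻².
So H⁻¹ = kg⁻¹·m⁻²·s²·A².
Combining: s·H⁻¹ = s · (kg⁻¹·m⁻²·s²·A²) = kg⁻¹·m⁻²·s³·A².
kg⁻¹·m⁻²·s³·A² is the base-SI form of the siemens.

S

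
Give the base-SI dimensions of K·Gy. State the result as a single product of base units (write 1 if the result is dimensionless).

Gy = m²·s⁻².
Combining: K·Gy = K · (m²·s⁻²) = m²·s⁻²·K.

m²·s⁻²·K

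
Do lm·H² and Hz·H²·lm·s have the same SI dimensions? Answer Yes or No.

Yes

Left side:
  lm = cd·sr = cd (luminous flux; sr is dimensionless).
  H = Wb/A (inductance = flux per current),
      = kg·m²·s⁻²·A⁻².
  So H² = kg²·m⁴·s⁻⁴·A⁻⁴.
  Combining: lm·H² = cd · (kg²·m⁴·s⁻⁴·A⁻⁴) = kg²·m⁴·s⁻⁴·A⁻⁴·cd.
Right side:
  Hz = s⁻¹.
  H = kg·m²·s⁻²·A⁻².
  So H² = kg²·m⁴·s⁻⁴·A⁻⁴.
  lm = cd.
  Combining: Hz·H²·lm·s = s⁻¹ · (kg²·m⁴·s⁻⁴·A⁻⁴) · cd · s = kg²·m⁴·s⁻⁴·A⁻⁴·cd.
Both reduce to kg²·m⁴·s⁻⁴·A⁻⁴·cd.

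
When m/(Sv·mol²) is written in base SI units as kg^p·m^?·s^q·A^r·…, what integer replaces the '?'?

Sv = m²·s⁻².
So Sv⁻¹ = m⁻²·s².
Combining: m·Sv⁻¹·mol⁻² = m · (m⁻²·s²) · mol⁻² = m⁻¹·s²·mol⁻².
The exponent of m is -1.

-1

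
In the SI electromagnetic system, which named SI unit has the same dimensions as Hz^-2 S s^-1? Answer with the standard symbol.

F

Hz = 1/s = s⁻¹ (frequency is cycles per second).
So Hz⁻² = s².
S = 1/Ω (conductance is reciprocal resistance),
    = kg⁻¹·m⁻²·s³·A².
Combining: Hz⁻²·S·s⁻¹ = s² · (kg⁻¹·m⁻²·s³·A²) · s⁻¹ = kg⁻¹·m⁻²·s⁴·A².
kg⁻¹·m⁻²·s⁴·A² is the base-SI form of the farad.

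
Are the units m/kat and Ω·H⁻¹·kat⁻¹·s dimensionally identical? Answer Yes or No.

No

Left side:
  kat = mol/s = s⁻¹·mol (catalytic activity).
  So kat⁻¹ = s·mol⁻¹.
  Combining: kat⁻¹·m = (s·mol⁻¹) · m = m·s·mol⁻¹.
Right side:
  Ω = kg·m²·s⁻³·A⁻².
  H = kg·m²·s⁻²·A⁻².
  So H⁻¹ = kg⁻¹·m⁻²·s²·A².
  kat = s⁻¹·mol.
  So kat⁻¹ = s·mol⁻¹.
  Combining: Ω·H⁻¹·kat⁻¹·s = (kg·m²·s⁻³·A⁻²) · (kg⁻¹·m⁻²·s²·A²) · (s·mol⁻¹) · s = s·mol⁻¹.
Left is m·s·mol⁻¹; right is s·mol⁻¹ — different.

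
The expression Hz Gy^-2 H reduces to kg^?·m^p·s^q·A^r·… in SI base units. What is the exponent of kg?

1

Hz = 1/s = s⁻¹ (frequency is cycles per second).
Gy = J/kg (absorbed dose = energy per mass),
    = m²·s⁻².
So Gy⁻² = m⁻⁴·s⁴.
H = Wb/A (inductance = flux per current),
    = kg·m²·s⁻²·A⁻².
Combining: Hz·Gy⁻²·H = s⁻¹ · (m⁻⁴·s⁴) · (kg·m²·s⁻²·A⁻²) = kg·m⁻²·s·A⁻².
The exponent of kg is 1.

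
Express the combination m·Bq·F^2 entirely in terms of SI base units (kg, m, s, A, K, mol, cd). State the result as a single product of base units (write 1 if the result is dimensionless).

Bq = s⁻¹.
F = kg⁻¹·m⁻²·s⁴·A².
So F² = kg⁻²·m⁻⁴·s⁸·A⁴.
Combining: m·Bq·F² = m · s⁻¹ · (kg⁻²·m⁻⁴·s⁸·A⁴) = kg⁻²·m⁻³·s⁷·A⁴.

kg⁻²·m⁻³·s⁷·A⁴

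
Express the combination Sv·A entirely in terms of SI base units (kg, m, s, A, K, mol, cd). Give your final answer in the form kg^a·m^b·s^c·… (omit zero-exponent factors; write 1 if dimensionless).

Sv = m²·s⁻².
Combining: Sv·A = (m²·s⁻²) · A = m²·s⁻²·A.

m²·s⁻²·A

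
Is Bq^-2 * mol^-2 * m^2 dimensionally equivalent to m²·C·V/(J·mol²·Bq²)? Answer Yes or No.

Yes

Left side:
  Bq = 1/s = s⁻¹ (activity is decays per second).
  So Bq⁻² = s².
  Combining: Bq⁻²·mol⁻²·m² = s² · mol⁻² · m² = m²·s²·mol⁻².
Right side:
  J = kg·m²·s⁻².
  So J⁻¹ = kg⁻¹·m⁻²·s².
  Bq = s⁻¹.
  So Bq⁻² = s².
  C = s·A.
  V = kg·m²·s⁻³·A⁻¹.
  Combining: m²·J⁻¹·mol⁻²·Bq⁻²·C·V = m² · (kg⁻¹·m⁻²·s²) · mol⁻² · s² · (s·A) · (kg·m²·s⁻³·A⁻¹) = m²·s²·mol⁻².
Both reduce to m²·s²·mol⁻².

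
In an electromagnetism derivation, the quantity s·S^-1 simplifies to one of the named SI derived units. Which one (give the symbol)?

S = kg⁻¹·m⁻²·s³·A².
So S⁻¹ = kg·m²·s⁻³·A⁻².
Combining: s·S⁻¹ = s · (kg·m²·s⁻³·A⁻²) = kg·m²·s⁻²·A⁻².
kg·m²·s⁻²·A⁻² is the base-SI form of the henry.

H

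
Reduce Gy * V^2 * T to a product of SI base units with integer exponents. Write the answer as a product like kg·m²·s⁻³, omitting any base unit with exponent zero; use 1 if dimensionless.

Gy = m²·s⁻².
V = kg·m²·s⁻³·A⁻¹.
So V² = kg²·m⁴·s⁻⁶·A⁻².
T = kg·s⁻²·A⁻¹.
Combining: Gy·V²·T = (m²·s⁻²) · (kg²·m⁴·s⁻⁶·A⁻²) · (kg·s⁻²·A⁻¹) = kg³·m⁶·s⁻¹⁰·A⁻³.

kg³·m⁶·s⁻¹⁰·A⁻³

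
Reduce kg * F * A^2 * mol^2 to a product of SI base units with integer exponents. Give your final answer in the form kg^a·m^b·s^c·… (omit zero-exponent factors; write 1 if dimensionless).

m⁻²·s⁴·A⁴·mol²

F = C/V (capacitance = charge per voltage),
    = A·s/(kg·m²·s⁻³·A⁻¹) (substituting C and V),
    = kg⁻¹·m⁻²·s⁴·A².
Combining: kg·F·A²·mol² = kg · (kg⁻¹·m⁻²·s⁴·A²) · A² · mol² = m⁻²·s⁴·A⁴·mol².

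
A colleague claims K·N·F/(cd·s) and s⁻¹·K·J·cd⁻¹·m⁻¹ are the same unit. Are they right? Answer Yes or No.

Left side:
  N = kg·m/s² = kg·m·s⁻² (force = mass × acceleration).
  F = C/V (capacitance = charge per voltage),
      = A·s/(kg·m²·s⁻³·A⁻¹) (substituting C and V),
      = kg⁻¹·m⁻²·s⁴·A².
  Combining: K·cd⁻¹·s⁻¹·N·F = K · cd⁻¹ · s⁻¹ · (kg·m·s⁻²) · (kg⁻¹·m⁻²·s⁴·A²) = m⁻¹·s·A²·K·cd⁻¹.
Right side:
  J = N·m (work = force × distance),
      = kg·m²·s⁻².
  Combining: s⁻¹·K·J·cd⁻¹·m⁻¹ = s⁻¹ · K · (kg·m²·s⁻²) · cd⁻¹ · m⁻¹ = kg·m·s⁻³·K·cd⁻¹.
Left is m⁻¹·s·A²·K·cd⁻¹; right is kg·m·s⁻³·K·cd⁻¹ — different.

No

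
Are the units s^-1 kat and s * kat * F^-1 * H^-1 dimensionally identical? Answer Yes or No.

Left side:
  kat = mol/s = s⁻¹·mol (catalytic activity).
  Combining: s⁻¹·kat = s⁻¹ · (s⁻¹·mol) = s⁻²·mol.
Right side:
  kat = s⁻¹·mol.
  F = kg⁻¹·m⁻²·s⁴·A².
  So F⁻¹ = kg·m²·s⁻⁴·A⁻².
  H = kg·m²·s⁻²·A⁻².
  So H⁻¹ = kg⁻¹·m⁻²·s²·A².
  Combining: s·kat·F⁻¹·H⁻¹ = s · (s⁻¹·mol) · (kg·m²·s⁻⁴·A⁻²) · (kg⁻¹·m⁻²·s²·A²) = s⁻²·mol.
Both reduce to s⁻²·mol.

Yes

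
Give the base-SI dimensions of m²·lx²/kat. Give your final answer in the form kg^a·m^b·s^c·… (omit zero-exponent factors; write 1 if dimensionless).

m⁻²·s·mol⁻¹·cd²

kat = mol/s = s⁻¹·mol (catalytic activity).
So kat⁻¹ = s·mol⁻¹.
lx = lm/m² (illuminance = luminous flux per area),
    = m⁻²·cd.
So lx² = m⁻⁴·cd².
Combining: m²·kat⁻¹·lx² = m² · (s·mol⁻¹) · (m⁻⁴·cd²) = m⁻²·s·mol⁻¹·cd².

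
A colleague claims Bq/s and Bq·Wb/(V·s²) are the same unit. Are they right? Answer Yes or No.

Left side:
  Bq = 1/s = s⁻¹ (activity is decays per second).
  Combining: s⁻¹·Bq = s⁻¹ · s⁻¹ = s⁻².
Right side:
  V = W/A (potential = power per current),
      = kg·m²·s⁻³·A⁻¹.
  So V⁻¹ = kg⁻¹·m⁻²·s³·A.
  Bq = 1/s = s⁻¹ (activity is decays per second).
  Wb = V·s (flux: a volt is a weber per second),
      = kg·m²·s⁻²·A⁻¹.
  Combining: V⁻¹·Bq·Wb·s⁻² = (kg⁻¹·m⁻²·s³·A) · s⁻¹ · (kg·m²·s⁻²·A⁻¹) · s⁻² = s⁻².
Both reduce to s⁻².

Yes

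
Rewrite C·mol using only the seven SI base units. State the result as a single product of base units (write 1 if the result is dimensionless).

s·A·mol

C = s·A.
Combining: C·mol = (s·A) · mol = s·A·mol.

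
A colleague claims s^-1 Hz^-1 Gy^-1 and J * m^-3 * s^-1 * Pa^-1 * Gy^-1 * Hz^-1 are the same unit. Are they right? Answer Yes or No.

Yes

Left side:
  Hz = s⁻¹.
  So Hz⁻¹ = s.
  Gy = m²·s⁻².
  So Gy⁻¹ = m⁻²·s².
  Combining: s⁻¹·Hz⁻¹·Gy⁻¹ = s⁻¹ · s · (m⁻²·s²) = m⁻²·s².
Right side:
  J = N·m (work = force × distance),
      = kg·m²·s⁻².
  Pa = N/m² (pressure = force per area),
      = kg·m⁻¹·s⁻².
  So Pa⁻¹ = kg⁻¹·m·s².
  Gy = J/kg (absorbed dose = energy per mass),
      = m²·s⁻².
  So Gy⁻¹ = m⁻²·s².
  Hz = 1/s = s⁻¹ (frequency is cycles per second).
  So Hz⁻¹ = s.
  Combining: J·m⁻³·s⁻¹·Pa⁻¹·Gy⁻¹·Hz⁻¹ = (kg·m²·s⁻²) · m⁻³ · s⁻¹ · (kg⁻¹·m·s²) · (m⁻²·s²) · s = m⁻²·s².
Both reduce to m⁻²·s².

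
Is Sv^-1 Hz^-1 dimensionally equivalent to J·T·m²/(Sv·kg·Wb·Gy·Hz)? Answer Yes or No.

Left side:
  Sv = m²·s⁻².
  So Sv⁻¹ = m⁻²·s².
  Hz = s⁻¹.
  So Hz⁻¹ = s.
  Combining: Sv⁻¹·Hz⁻¹ = (m⁻²·s²) · s = m⁻²·s³.
Right side:
  Sv = J/kg (equivalent dose = energy per mass),
      = m²·s⁻².
  So Sv⁻¹ = m⁻²·s².
  J = N·m (work = force × distance),
      = kg·m²·s⁻².
  T = Wb/m² (flux density = flux per area),
      = kg·s⁻²·A⁻¹.
  Wb = V·s (flux: a volt is a weber per second),
      = kg·m²·s⁻²·A⁻¹.
  So Wb⁻¹ = kg⁻¹·m⁻²·s²·A.
  Gy = J/kg (absorbed dose = energy per mass),
      = m²·s⁻².
  So Gy⁻¹ = m⁻²·s².
  Hz = 1/s = s⁻¹ (frequency is cycles per second).
  So Hz⁻¹ = s.
  Combining: Sv⁻¹·J·kg⁻¹·T·m²·Wb⁻¹·Gy⁻¹·Hz⁻¹ = (m⁻²·s²) · (kg·m²·s⁻²) · kg⁻¹ · (kg·s⁻²·A⁻¹) · m² · (kg⁻¹·m⁻²·s²·A) · (m⁻²·s²) · s = m⁻²·s³.
Both reduce to m⁻²·s³.

Yes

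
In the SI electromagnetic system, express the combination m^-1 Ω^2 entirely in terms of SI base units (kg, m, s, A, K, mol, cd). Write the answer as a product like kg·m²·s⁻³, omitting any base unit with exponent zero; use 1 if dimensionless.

kg²·m³·s⁻⁶·A⁻⁴

Ω = kg·m²·s⁻³·A⁻².
So Ω² = kg²·m⁴·s⁻⁶·A⁻⁴.
Combining: m⁻¹·Ω² = m⁻¹ · (kg²·m⁴·s⁻⁶·A⁻⁴) = kg²·m³·s⁻⁶·A⁻⁴.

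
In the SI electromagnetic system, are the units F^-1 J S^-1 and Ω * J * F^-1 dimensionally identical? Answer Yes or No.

Yes

Left side:
  F = C/V (capacitance = charge per voltage),
      = A·s/(kg·m²·s⁻³·A⁻¹) (substituting C and V),
      = kg⁻¹·m⁻²·s⁴·A².
  So F⁻¹ = kg·m²·s⁻⁴·A⁻².
  J = N·m (work = force × distance),
      = kg·m²·s⁻².
  S = 1/Ω (conductance is reciprocal resistance),
      = kg⁻¹·m⁻²·s³·A².
  So S⁻¹ = kg·m²·s⁻³·A⁻².
  Combining: F⁻¹·J·S⁻¹ = (kg·m²·s⁻⁴·A⁻²) · (kg·m²·s⁻²) · (kg·m²·s⁻³·A⁻²) = kg³·m⁶·s⁻⁹·A⁻⁴.
Right side:
  Ω = kg·m²·s⁻³·A⁻².
  J = kg·m²·s⁻².
  F = kg⁻¹·m⁻²·s⁴·A².
  So F⁻¹ = kg·m²·s⁻⁴·A⁻².
  Combining: Ω·J·F⁻¹ = (kg·m²·s⁻³·A⁻²) · (kg·m²·s⁻²) · (kg·m²·s⁻⁴·A⁻²) = kg³·m⁶·s⁻⁹·A⁻⁴.
Both reduce to kg³·m⁶·s⁻⁹·A⁻⁴.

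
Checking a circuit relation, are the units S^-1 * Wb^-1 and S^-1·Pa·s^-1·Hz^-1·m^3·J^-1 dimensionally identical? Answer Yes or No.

No

Left side:
  S = 1/Ω (conductance is reciprocal resistance),
      = kg⁻¹·m⁻²·s³·A².
  So S⁻¹ = kg·m²·s⁻³·A⁻².
  Wb = V·s (flux: a volt is a weber per second),
      = kg·m²·s⁻²·A⁻¹.
  So Wb⁻¹ = kg⁻¹·m⁻²·s²·A.
  Combining: S⁻¹·Wb⁻¹ = (kg·m²·s⁻³·A⁻²) · (kg⁻¹·m⁻²·s²·A) = s⁻¹·A⁻¹.
Right side:
  S = 1/Ω (conductance is reciprocal resistance),
      = kg⁻¹·m⁻²·s³·A².
  So S⁻¹ = kg·m²·s⁻³·A⁻².
  Pa = N/m² (pressure = force per area),
      = kg·m⁻¹·s⁻².
  Hz = 1/s = s⁻¹ (frequency is cycles per second).
  So Hz⁻¹ = s.
  J = N·m (work = force × distance),
      = kg·m²·s⁻².
  So J⁻¹ = kg⁻¹·m⁻²·s².
  Combining: S⁻¹·Pa·s⁻¹·Hz⁻¹·m³·J⁻¹ = (kg·m²·s⁻³·A⁻²) · (kg·m⁻¹·s⁻²) · s⁻¹ · s · m³ · (kg⁻¹·m⁻²·s²) = kg·m²·s⁻³·A⁻².
Left is s⁻¹·A⁻¹; right is kg·m²·s⁻³·A⁻² — different.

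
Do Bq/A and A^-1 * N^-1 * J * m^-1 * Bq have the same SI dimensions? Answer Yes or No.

Left side:
  Bq = 1/s = s⁻¹ (activity is decays per second).
  Combining: Bq·A⁻¹ = s⁻¹ · A⁻¹ = s⁻¹·A⁻¹.
Right side:
  N = kg·m·s⁻².
  So N⁻¹ = kg⁻¹·m⁻¹·s².
  J = kg·m²·s⁻².
  Bq = s⁻¹.
  Combining: A⁻¹·N⁻¹·J·m⁻¹·Bq = A⁻¹ · (kg⁻¹·m⁻¹·s²) · (kg·m²·s⁻²) · m⁻¹ · s⁻¹ = s⁻¹·A⁻¹.
Both reduce to s⁻¹·A⁻¹.

Yes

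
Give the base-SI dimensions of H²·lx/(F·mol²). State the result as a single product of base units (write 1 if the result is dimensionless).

H = Wb/A (inductance = flux per current),
    = kg·m²·s⁻²·A⁻².
So H² = kg²·m⁴·s⁻⁴·A⁻⁴.
F = C/V (capacitance = charge per voltage),
    = A·s/(kg·m²·s⁻³·A⁻¹) (substituting C and V),
    = kg⁻¹·m⁻²·s⁴·A².
So F⁻¹ = kg·m²·s⁻⁴·A⁻².
lx = lm/m² (illuminance = luminous flux per area),
    = m⁻²·cd.
Combining: H²·F⁻¹·mol⁻²·lx = (kg²·m⁴·s⁻⁴·A⁻⁴) · (kg·m²·s⁻⁴·A⁻²) · mol⁻² · (m⁻²·cd) = kg³·m⁴·s⁻⁸·A⁻⁶·mol⁻²·cd.

kg³·m⁴·s⁻⁸·A⁻⁶·mol⁻²·cd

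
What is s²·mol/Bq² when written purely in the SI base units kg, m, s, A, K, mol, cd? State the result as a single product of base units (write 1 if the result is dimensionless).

Bq = 1/s = s⁻¹ (activity is decays per second).
So Bq⁻² = s².
Combining: Bq⁻²·s²·mol = s² · s² · mol = s⁴·mol.

s⁴·mol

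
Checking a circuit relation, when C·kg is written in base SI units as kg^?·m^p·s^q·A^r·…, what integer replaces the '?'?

C = A·s = s·A (charge = current × time).
Combining: C·kg = (s·A) · kg = kg·s·A.
The exponent of kg is 1.

1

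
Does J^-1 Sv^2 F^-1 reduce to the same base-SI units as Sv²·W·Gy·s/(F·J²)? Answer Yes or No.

Left side:
  J = N·m (work = force × distance),
      = kg·m²·s⁻².
  So J⁻¹ = kg⁻¹·m⁻²·s².
  Sv = J/kg (equivalent dose = energy per mass),
      = m²·s⁻².
  So Sv² = m⁴·s⁻⁴.
  F = C/V (capacitance = charge per voltage),
      = A·s/(kg·m²·s⁻³·A⁻¹) (substituting C and V),
      = kg⁻¹·m⁻²·s⁴·A².
  So F⁻¹ = kg·m²·s⁻⁴·A⁻².
  Combining: J⁻¹·Sv²·F⁻¹ = (kg⁻¹·m⁻²·s²) · (m⁴·s⁻⁴) · (kg·m²·s⁻⁴·A⁻²) = m⁴·s⁻⁶·A⁻².
Right side:
  F = C/V (capacitance = charge per voltage),
      = A·s/(kg·m²·s⁻³·A⁻¹) (substituting C and V),
      = kg⁻¹·m⁻²·s⁴·A².
  So F⁻¹ = kg·m²·s⁻⁴·A⁻².
  Sv = J/kg (equivalent dose = energy per mass),
      = m²·s⁻².
  So Sv² = m⁴·s⁻⁴.
  W = J/s (power = energy per time),
      = kg·m²·s⁻³.
  Gy = J/kg (absorbed dose = energy per mass),
      = m²·s⁻².
  J = N·m (work = force × distance),
      = kg·m²·s⁻².
  So J⁻² = kg⁻²·m⁻⁴·s⁴.
  Combining: F⁻¹·Sv²·W·Gy·s·J⁻² = (kg·m²·s⁻⁴·A⁻²) · (m⁴·s⁻⁴) · (kg·m²·s⁻³) · (m²·s⁻²) · s · (kg⁻²·m⁻⁴·s⁴) = m⁶·s⁻⁸·A⁻².
Left is m⁴·s⁻⁶·A⁻²; right is m⁶·s⁻⁸·A⁻² — different.

No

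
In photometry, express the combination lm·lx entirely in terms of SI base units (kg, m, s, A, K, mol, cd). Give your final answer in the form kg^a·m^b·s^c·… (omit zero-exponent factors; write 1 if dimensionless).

m⁻²·cd²

lm = cd.
lx = m⁻²·cd.
Combining: lm·lx = cd · (m⁻²·cd) = m⁻²·cd².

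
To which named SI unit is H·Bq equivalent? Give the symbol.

Ω

H = Wb/A (inductance = flux per current),
    = kg·m²·s⁻²·A⁻².
Bq = 1/s = s⁻¹ (activity is decays per second).
Combining: H·Bq = (kg·m²·s⁻²·A⁻²) · s⁻¹ = kg·m²·s⁻³·A⁻².
kg·m²·s⁻³·A⁻² is the base-SI form of the ohm.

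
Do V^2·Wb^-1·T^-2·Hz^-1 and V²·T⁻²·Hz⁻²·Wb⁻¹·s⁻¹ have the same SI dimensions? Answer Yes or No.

Left side:
  V = W/A (potential = power per current),
      = kg·m²·s⁻³·A⁻¹.
  So V² = kg²·m⁴·s⁻⁶·A⁻².
  Wb = V·s (flux: a volt is a weber per second),
      = kg·m²·s⁻²·A⁻¹.
  So Wb⁻¹ = kg⁻¹·m⁻²·s²·A.
  T = Wb/m² (flux density = flux per area),
      = kg·s⁻²·A⁻¹.
  So T⁻² = kg⁻²·s⁴·A².
  Hz = 1/s = s⁻¹ (frequency is cycles per second).
  So Hz⁻¹ = s.
  Combining: V²·Wb⁻¹·T⁻²·Hz⁻¹ = (kg²·m⁴·s⁻⁶·A⁻²) · (kg⁻¹·m⁻²·s²·A) · (kg⁻²·s⁴·A²) · s = kg⁻¹·m²·s·A.
Right side:
  V = kg·m²·s⁻³·A⁻¹.
  So V² = kg²·m⁴·s⁻⁶·A⁻².
  T = kg·s⁻²·A⁻¹.
  So T⁻² = kg⁻²·s⁴·A².
  Hz = s⁻¹.
  So Hz⁻² = s².
  Wb = kg·m²·s⁻²·A⁻¹.
  So Wb⁻¹ = kg⁻¹·m⁻²·s²·A.
  Combining: V²·T⁻²·Hz⁻²·Wb⁻¹·s⁻¹ = (kg²·m⁴·s⁻⁶·A⁻²) · (kg⁻²·s⁴·A²) · s² · (kg⁻¹·m⁻²·s²·A) · s⁻¹ = kg⁻¹·m²·s·A.
Both reduce to kg⁻¹·m²·s·A.

Yes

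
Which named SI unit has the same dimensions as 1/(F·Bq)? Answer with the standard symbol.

F = C/V (capacitance = charge per voltage),
    = A·s/(kg·m²·s⁻³·A⁻¹) (substituting C and V),
    = kg⁻¹·m⁻²·s⁴·A².
So F⁻¹ = kg·m²·s⁻⁴·A⁻².
Bq = 1/s = s⁻¹ (activity is decays per second).
So Bq⁻¹ = s.
Combining: F⁻¹·Bq⁻¹ = (kg·m²·s⁻⁴·A⁻²) · s = kg·m²·s⁻³·A⁻².
kg·m²·s⁻³·A⁻² is the base-SI form of the ohm.

Ω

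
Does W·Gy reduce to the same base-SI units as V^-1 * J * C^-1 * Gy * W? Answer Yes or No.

Yes

Left side:
  W = J/s (power = energy per time),
      = kg·m²·s⁻³.
  Gy = J/kg (absorbed dose = energy per mass),
      = m²·s⁻².
  Combining: W·Gy = (kg·m²·s⁻³) · (m²·s⁻²) = kg·m⁴·s⁻⁵.
Right side:
  V = kg·m²·s⁻³·A⁻¹.
  So V⁻¹ = kg⁻¹·m⁻²·s³·A.
  J = kg·m²·s⁻².
  C = s·A.
  So C⁻¹ = s⁻¹·A⁻¹.
  Gy = m²·s⁻².
  W = kg·m²·s⁻³.
  Combining: V⁻¹·J·C⁻¹·Gy·W = (kg⁻¹·m⁻²·s³·A) · (kg·m²·s⁻²) · (s⁻¹·A⁻¹) · (m²·s⁻²) · (kg·m²·s⁻³) = kg·m⁴·s⁻⁵.
Both reduce to kg·m⁴·s⁻⁵.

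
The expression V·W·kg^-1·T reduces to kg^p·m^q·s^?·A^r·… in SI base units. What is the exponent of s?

V = W/A (potential = power per current),
    = kg·m²·s⁻³·A⁻¹.
W = J/s (power = energy per time),
    = kg·m²·s⁻³.
T = Wb/m² (flux density = flux per area),
    = kg·s⁻²·A⁻¹.
Combining: V·W·kg⁻¹·T = (kg·m²·s⁻³·A⁻¹) · (kg·m²·s⁻³) · kg⁻¹ · (kg·s⁻²·A⁻¹) = kg²·m⁴·s⁻⁸·A⁻².
The exponent of s is -8.

-8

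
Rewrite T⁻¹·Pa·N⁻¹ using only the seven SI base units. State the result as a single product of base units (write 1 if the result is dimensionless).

kg⁻¹·m⁻²·s²·A

T = Wb/m² (flux density = flux per area),
    = kg·s⁻²·A⁻¹.
So T⁻¹ = kg⁻¹·s²·A.
Pa = N/m² (pressure = force per area),
    = kg·m⁻¹·s⁻².
N = kg·m/s² = kg·m·s⁻² (force = mass × acceleration).
So N⁻¹ = kg⁻¹·m⁻¹·s².
Combining: T⁻¹·Pa·N⁻¹ = (kg⁻¹·s²·A) · (kg·m⁻¹·s⁻²) · (kg⁻¹·m⁻¹·s²) = kg⁻¹·m⁻²·s²·A.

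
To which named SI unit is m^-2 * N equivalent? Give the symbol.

Pa

N = kg·m/s² = kg·m·s⁻² (force = mass × acceleration).
Combining: m⁻²·N = m⁻² · (kg·m·s⁻²) = kg·m⁻¹·s⁻².
kg·m⁻¹·s⁻² is the base-SI form of the pascal.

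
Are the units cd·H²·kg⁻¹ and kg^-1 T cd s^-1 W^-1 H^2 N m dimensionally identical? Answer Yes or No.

No

Left side:
  H = Wb/A (inductance = flux per current),
      = kg·m²·s⁻²·A⁻².
  So H² = kg²·m⁴·s⁻⁴·A⁻⁴.
  Combining: cd·H²·kg⁻¹ = cd · (kg²·m⁴·s⁻⁴·A⁻⁴) · kg⁻¹ = kg·m⁴·s⁻⁴·A⁻⁴·cd.
Right side:
  T = kg·s⁻²·A⁻¹.
  W = kg·m²·s⁻³.
  So W⁻¹ = kg⁻¹·m⁻²·s³.
  H = kg·m²·s⁻²·A⁻².
  So H² = kg²·m⁴·s⁻⁴·A⁻⁴.
  N = kg·m·s⁻².
  Combining: kg⁻¹·T·cd·s⁻¹·W⁻¹·H²·N·m = kg⁻¹ · (kg·s⁻²·A⁻¹) · cd · s⁻¹ · (kg⁻¹·m⁻²·s³) · (kg²·m⁴·s⁻⁴·A⁻⁴) · (kg·m·s⁻²) · m = kg²·m⁴·s⁻⁶·A⁻⁵·cd.
Left is kg·m⁴·s⁻⁴·A⁻⁴·cd; right is kg²·m⁴·s⁻⁶·A⁻⁵·cd — different.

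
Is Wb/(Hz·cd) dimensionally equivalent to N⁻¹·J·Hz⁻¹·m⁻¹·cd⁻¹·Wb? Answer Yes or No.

Yes

Left side:
  Hz = s⁻¹.
  So Hz⁻¹ = s.
  Wb = kg·m²·s⁻²·A⁻¹.
  Combining: Hz⁻¹·Wb·cd⁻¹ = s · (kg·m²·s⁻²·A⁻¹) · cd⁻¹ = kg·m²·s⁻¹·A⁻¹·cd⁻¹.
Right side:
  N = kg·m·s⁻².
  So N⁻¹ = kg⁻¹·m⁻¹·s².
  J = kg·m²·s⁻².
  Hz = s⁻¹.
  So Hz⁻¹ = s.
  Wb = kg·m²·s⁻²·A⁻¹.
  Combining: N⁻¹·J·Hz⁻¹·m⁻¹·cd⁻¹·Wb = (kg⁻¹·m⁻¹·s²) · (kg·m²·s⁻²) · s · m⁻¹ · cd⁻¹ · (kg·m²·s⁻²·A⁻¹) = kg·m²·s⁻¹·A⁻¹·cd⁻¹.
Both reduce to kg·m²·s⁻¹·A⁻¹·cd⁻¹.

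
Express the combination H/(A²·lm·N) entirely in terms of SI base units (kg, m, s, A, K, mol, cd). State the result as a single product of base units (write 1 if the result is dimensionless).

lm = cd·sr = cd (luminous flux; sr is dimensionless).
So lm⁻¹ = cd⁻¹.
N = kg·m/s² = kg·m·s⁻² (force = mass × acceleration).
So N⁻¹ = kg⁻¹·m⁻¹·s².
H = Wb/A (inductance = flux per current),
    = kg·m²·s⁻²·A⁻².
Combining: A⁻²·lm⁻¹·N⁻¹·H = A⁻² · cd⁻¹ · (kg⁻¹·m⁻¹·s²) · (kg·m²·s⁻²·A⁻²) = m·A⁻⁴·cd⁻¹.

m·A⁻⁴·cd⁻¹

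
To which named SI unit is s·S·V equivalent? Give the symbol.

S = kg⁻¹·m⁻²·s³·A².
V = kg·m²·s⁻³·A⁻¹.
Combining: s·S·V = s · (kg⁻¹·m⁻²·s³·A²) · (kg·m²·s⁻³·A⁻¹) = s·A.
s·A is the base-SI form of the coulomb.

C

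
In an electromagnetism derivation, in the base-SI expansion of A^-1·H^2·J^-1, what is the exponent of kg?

1

H = Wb/A (inductance = flux per current),
    = kg·m²·s⁻²·A⁻².
So H² = kg²·m⁴·s⁻⁴·A⁻⁴.
J = N·m (work = force × distance),
    = kg·m²·s⁻².
So J⁻¹ = kg⁻¹·m⁻²·s².
Combining: A⁻¹·H²·J⁻¹ = A⁻¹ · (kg²·m⁴·s⁻⁴·A⁻⁴) · (kg⁻¹·m⁻²·s²) = kg·m²·s⁻²·A⁻⁵.
The exponent of kg is 1.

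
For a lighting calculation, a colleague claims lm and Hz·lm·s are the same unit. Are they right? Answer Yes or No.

Yes

Left side:
  lm = cd.
Right side:
  Hz = 1/s = s⁻¹ (frequency is cycles per second).
  lm = cd·sr = cd (luminous flux; sr is dimensionless).
  Combining: Hz·lm·s = s⁻¹ · cd · s = cd.
Both reduce to cd.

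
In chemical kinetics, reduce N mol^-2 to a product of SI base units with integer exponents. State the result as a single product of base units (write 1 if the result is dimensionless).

N = kg·m·s⁻².
Combining: N·mol⁻² = (kg·m·s⁻²) · mol⁻² = kg·m·s⁻²·mol⁻².

kg·m·s⁻²·mol⁻²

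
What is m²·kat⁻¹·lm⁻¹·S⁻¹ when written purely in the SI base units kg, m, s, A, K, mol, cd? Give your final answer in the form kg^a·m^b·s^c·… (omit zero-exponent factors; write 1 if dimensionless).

kg·m⁴·s⁻²·A⁻²·mol⁻¹·cd⁻¹

kat = mol/s = s⁻¹·mol (catalytic activity).
So kat⁻¹ = s·mol⁻¹.
lm = cd·sr = cd (luminous flux; sr is dimensionless).
So lm⁻¹ = cd⁻¹.
S = 1/Ω (conductance is reciprocal resistance),
    = kg⁻¹·m⁻²·s³·A².
So S⁻¹ = kg·m²·s⁻³·A⁻².
Combining: m²·kat⁻¹·lm⁻¹·S⁻¹ = m² · (s·mol⁻¹) · cd⁻¹ · (kg·m²·s⁻³·A⁻²) = kg·m⁴·s⁻²·A⁻²·mol⁻¹·cd⁻¹.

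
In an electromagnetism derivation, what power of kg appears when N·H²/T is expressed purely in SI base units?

N = kg·m/s² = kg·m·s⁻² (force = mass × acceleration).
H = Wb/A (inductance = flux per current),
    = kg·m²·s⁻²·A⁻².
So H² = kg²·m⁴·s⁻⁴·A⁻⁴.
T = Wb/m² (flux density = flux per area),
    = kg·s⁻²·A⁻¹.
So T⁻¹ = kg⁻¹·s²·A.
Combining: N·H²·T⁻¹ = (kg·m·s⁻²) · (kg²·m⁴·s⁻⁴·A⁻⁴) · (kg⁻¹·s²·A) = kg²·m⁵·s⁻⁴·A⁻³.
The exponent of kg is 2.

2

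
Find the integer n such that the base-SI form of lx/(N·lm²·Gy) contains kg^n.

N = kg·m/s² = kg·m·s⁻² (force = mass × acceleration).
So N⁻¹ = kg⁻¹·m⁻¹·s².
lx = lm/m² (illuminance = luminous flux per area),
    = m⁻²·cd.
lm = cd·sr = cd (luminous flux; sr is dimensionless).
So lm⁻² = cd⁻².
Gy = J/kg (absorbed dose = energy per mass),
    = m²·s⁻².
So Gy⁻¹ = m⁻²·s².
Combining: N⁻¹·lx·lm⁻²·Gy⁻¹ = (kg⁻¹·m⁻¹·s²) · (m⁻²·cd) · cd⁻² · (m⁻²·s²) = kg⁻¹·m⁻⁵·s⁴·cd⁻¹.
The exponent of kg is -1.

-1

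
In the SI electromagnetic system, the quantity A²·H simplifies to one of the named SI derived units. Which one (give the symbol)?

H = Wb/A (inductance = flux per current),
    = kg·m²·s⁻²·A⁻².
Combining: A²·H = A² · (kg·m²·s⁻²·A⁻²) = kg·m²·s⁻².
kg·m²·s⁻² is the base-SI form of the joule.

J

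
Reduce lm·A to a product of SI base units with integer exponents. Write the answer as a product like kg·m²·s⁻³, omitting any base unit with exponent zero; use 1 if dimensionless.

A·cd

lm = cd·sr = cd (luminous flux; sr is dimensionless).
Combining: lm·A = cd · A = A·cd.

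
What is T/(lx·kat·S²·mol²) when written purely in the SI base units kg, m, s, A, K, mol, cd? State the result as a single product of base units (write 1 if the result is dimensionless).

lx = m⁻²·cd.
So lx⁻¹ = m²·cd⁻¹.
kat = s⁻¹·mol.
So kat⁻¹ = s·mol⁻¹.
S = kg⁻¹·m⁻²·s³·A².
So S⁻² = kg²·m⁴·s⁻⁶·A⁻⁴.
T = kg·s⁻²·A⁻¹.
Combining: lx⁻¹·kat⁻¹·S⁻²·T·mol⁻² = (m²·cd⁻¹) · (s·mol⁻¹) · (kg²·m⁴·s⁻⁶·A⁻⁴) · (kg·s⁻²·A⁻¹) · mol⁻² = kg³·m⁶·s⁻⁷·A⁻⁵·mol⁻³·cd⁻¹.

kg³·m⁶·s⁻⁷·A⁻⁵·mol⁻³·cd⁻¹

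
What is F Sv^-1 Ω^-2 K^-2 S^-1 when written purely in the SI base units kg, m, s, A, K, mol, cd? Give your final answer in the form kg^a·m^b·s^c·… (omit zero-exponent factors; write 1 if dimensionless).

kg⁻²·m⁻⁶·s⁹·A⁴·K⁻²

F = C/V (capacitance = charge per voltage),
    = A·s/(kg·m²·s⁻³·A⁻¹) (substituting C and V),
    = kg⁻¹·m⁻²·s⁴·A².
Sv = J/kg (equivalent dose = energy per mass),
    = m²·s⁻².
So Sv⁻¹ = m⁻²·s².
Ω = V/A (resistance = voltage per current),
    = kg·m²·s⁻³·A⁻².
So Ω⁻² = kg⁻²·m⁻⁴·s⁶·A⁴.
S = 1/Ω (conductance is reciprocal resistance),
    = kg⁻¹·m⁻²·s³·A².
So S⁻¹ = kg·m²·s⁻³·A⁻².
Combining: F·Sv⁻¹·Ω⁻²·K⁻²·S⁻¹ = (kg⁻¹·m⁻²·s⁴·A²) · (m⁻²·s²) · (kg⁻²·m⁻⁴·s⁶·A⁴) · K⁻² · (kg·m²·s⁻³·A⁻²) = kg⁻²·m⁻⁶·s⁹·A⁴·K⁻².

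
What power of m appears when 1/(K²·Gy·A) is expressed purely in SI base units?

Gy = m²·s⁻².
So Gy⁻¹ = m⁻²·s².
Combining: K⁻²·Gy⁻¹·A⁻¹ = K⁻² · (m⁻²·s²) · A⁻¹ = m⁻²·s²·A⁻¹·K⁻².
The exponent of m is -2.

-2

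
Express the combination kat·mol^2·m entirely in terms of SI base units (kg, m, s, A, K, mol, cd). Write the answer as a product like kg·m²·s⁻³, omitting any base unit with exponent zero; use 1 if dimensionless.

m·s⁻¹·mol³

kat = mol/s = s⁻¹·mol (catalytic activity).
Combining: kat·mol²·m = (s⁻¹·mol) · mol² · m = m·s⁻¹·mol³.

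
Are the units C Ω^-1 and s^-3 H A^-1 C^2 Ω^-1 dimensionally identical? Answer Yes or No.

No

Left side:
  C = A·s = s·A (charge = current × time).
  Ω = V/A (resistance = voltage per current),
      = kg·m²·s⁻³·A⁻².
  So Ω⁻¹ = kg⁻¹·m⁻²·s³·A².
  Combining: C·Ω⁻¹ = (s·A) · (kg⁻¹·m⁻²·s³·A²) = kg⁻¹·m⁻²·s⁴·A³.
Right side:
  H = Wb/A (inductance = flux per current),
      = kg·m²·s⁻²·A⁻².
  C = A·s = s·A (charge = current × time).
  So C² = s²·A².
  Ω = V/A (resistance = voltage per current),
      = kg·m²·s⁻³·A⁻².
  So Ω⁻¹ = kg⁻¹·m⁻²·s³·A².
  Combining: s⁻³·H·A⁻¹·C²·Ω⁻¹ = s⁻³ · (kg·m²·s⁻²·A⁻²) · A⁻¹ · (s²·A²) · (kg⁻¹·m⁻²·s³·A²) = A.
Left is kg⁻¹·m⁻²·s⁴·A³; right is A — different.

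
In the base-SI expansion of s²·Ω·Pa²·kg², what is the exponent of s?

-5

Ω = V/A (resistance = voltage per current),
    = kg·m²·s⁻³·A⁻².
Pa = N/m² (pressure = force per area),
    = kg·m⁻¹·s⁻².
So Pa² = kg²·m⁻²·s⁻⁴.
Combining: s²·Ω·Pa²·kg² = s² · (kg·m²·s⁻³·A⁻²) · (kg²·m⁻²·s⁻⁴) · kg² = kg⁵·s⁻⁵·A⁻².
The exponent of s is -5.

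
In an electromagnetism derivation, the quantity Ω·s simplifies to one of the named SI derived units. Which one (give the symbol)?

Ω = V/A (resistance = voltage per current),
    = kg·m²·s⁻³·A⁻².
Combining: Ω·s = (kg·m²·s⁻³·A⁻²) · s = kg·m²·s⁻²·A⁻².
kg·m²·s⁻²·A⁻² is the base-SI form of the henry.

H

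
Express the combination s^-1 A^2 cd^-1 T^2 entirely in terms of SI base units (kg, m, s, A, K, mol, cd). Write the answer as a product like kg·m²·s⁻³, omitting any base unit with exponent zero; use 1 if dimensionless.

kg²·s⁻⁵·cd⁻¹

T = Wb/m² (flux density = flux per area),
    = kg·s⁻²·A⁻¹.
So T² = kg²·s⁻⁴·A⁻².
Combining: s⁻¹·A²·cd⁻¹·T² = s⁻¹ · A² · cd⁻¹ · (kg²·s⁻⁴·A⁻²) = kg²·s⁻⁵·cd⁻¹.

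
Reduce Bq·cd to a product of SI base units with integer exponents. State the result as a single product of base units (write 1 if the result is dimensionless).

s⁻¹·cd

Bq = 1/s = s⁻¹ (activity is decays per second).
Combining: Bq·cd = s⁻¹ · cd = s⁻¹·cd.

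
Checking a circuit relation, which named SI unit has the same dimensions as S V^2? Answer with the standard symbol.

W

S = 1/Ω (conductance is reciprocal resistance),
    = kg⁻¹·m⁻²·s³·A².
V = W/A (potential = power per current),
    = kg·m²·s⁻³·A⁻¹.
So V² = kg²·m⁴·s⁻⁶·A⁻².
Combining: S·V² = (kg⁻¹·m⁻²·s³·A²) · (kg²·m⁴·s⁻⁶·A⁻²) = kg·m²·s⁻³.
kg·m²·s⁻³ is the base-SI form of the watt.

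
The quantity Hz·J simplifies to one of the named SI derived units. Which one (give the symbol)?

Hz = 1/s = s⁻¹ (frequency is cycles per second).
J = N·m (work = force × distance),
    = kg·m²·s⁻².
Combining: Hz·J = s⁻¹ · (kg·m²·s⁻²) = kg·m²·s⁻³.
kg·m²·s⁻³ is the base-SI form of the watt.

W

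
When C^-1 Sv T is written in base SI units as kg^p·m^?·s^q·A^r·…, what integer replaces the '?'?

C = A·s = s·A (charge = current × time).
So C⁻¹ = s⁻¹·A⁻¹.
Sv = J/kg (equivalent dose = energy per mass),
    = m²·s⁻².
T = Wb/m² (flux density = flux per area),
    = kg·s⁻²·A⁻¹.
Combining: C⁻¹·Sv·T = (s⁻¹·A⁻¹) · (m²·s⁻²) · (kg·s⁻²·A⁻¹) = kg·m²·s⁻⁵·A⁻².
The exponent of m is 2.

2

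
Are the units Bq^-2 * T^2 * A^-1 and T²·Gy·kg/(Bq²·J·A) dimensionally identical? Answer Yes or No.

Left side:
  Bq = 1/s = s⁻¹ (activity is decays per second).
  So Bq⁻² = s².
  T = Wb/m² (flux density = flux per area),
      = kg·s⁻²·A⁻¹.
  So T² = kg²·s⁻⁴·A⁻².
  Combining: Bq⁻²·T²·A⁻¹ = s² · (kg²·s⁻⁴·A⁻²) · A⁻¹ = kg²·s⁻²·A⁻³.
Right side:
  Bq = 1/s = s⁻¹ (activity is decays per second).
  So Bq⁻² = s².
  J = N·m (work = force × distance),
      = kg·m²·s⁻².
  So J⁻¹ = kg⁻¹·m⁻²·s².
  T = Wb/m² (flux density = flux per area),
      = kg·s⁻²·A⁻¹.
  So T² = kg²·s⁻⁴·A⁻².
  Gy = J/kg (absorbed dose = energy per mass),
      = m²·s⁻².
  Combining: Bq⁻²·J⁻¹·T²·Gy·kg·A⁻¹ = s² · (kg⁻¹·m⁻²·s²) · (kg²·s⁻⁴·A⁻²) · (m²·s⁻²) · kg · A⁻¹ = kg²·s⁻²·A⁻³.
Both reduce to kg²·s⁻²·A⁻³.

Yes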